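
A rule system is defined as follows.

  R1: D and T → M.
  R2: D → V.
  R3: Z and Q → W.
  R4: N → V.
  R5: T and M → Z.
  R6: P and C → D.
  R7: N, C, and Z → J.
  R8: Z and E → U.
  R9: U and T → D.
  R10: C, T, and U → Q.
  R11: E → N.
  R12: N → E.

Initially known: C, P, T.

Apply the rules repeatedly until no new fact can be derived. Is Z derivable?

P and C hold, so D follows (R6).
From D and T, R1 gives M.
T and M hold, so Z follows (R5).

Yes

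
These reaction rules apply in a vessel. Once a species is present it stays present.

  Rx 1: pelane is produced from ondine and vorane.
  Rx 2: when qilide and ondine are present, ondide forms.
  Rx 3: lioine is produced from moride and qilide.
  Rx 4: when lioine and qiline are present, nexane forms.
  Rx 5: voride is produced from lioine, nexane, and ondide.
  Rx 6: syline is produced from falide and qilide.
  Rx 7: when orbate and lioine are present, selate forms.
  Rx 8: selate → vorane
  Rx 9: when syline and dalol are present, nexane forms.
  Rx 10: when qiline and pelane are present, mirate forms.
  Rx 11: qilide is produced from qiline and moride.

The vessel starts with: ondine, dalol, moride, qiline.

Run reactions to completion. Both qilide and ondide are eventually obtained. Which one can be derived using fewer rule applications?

qilide

qilide: qiline and moride present → qilide forms (Rx 11). [1 rule application]
ondide: qiline and moride present → qilide forms (Rx 11). qilide and ondine present → ondide forms (Rx 2). [2 rule applications]
qilide needs fewer.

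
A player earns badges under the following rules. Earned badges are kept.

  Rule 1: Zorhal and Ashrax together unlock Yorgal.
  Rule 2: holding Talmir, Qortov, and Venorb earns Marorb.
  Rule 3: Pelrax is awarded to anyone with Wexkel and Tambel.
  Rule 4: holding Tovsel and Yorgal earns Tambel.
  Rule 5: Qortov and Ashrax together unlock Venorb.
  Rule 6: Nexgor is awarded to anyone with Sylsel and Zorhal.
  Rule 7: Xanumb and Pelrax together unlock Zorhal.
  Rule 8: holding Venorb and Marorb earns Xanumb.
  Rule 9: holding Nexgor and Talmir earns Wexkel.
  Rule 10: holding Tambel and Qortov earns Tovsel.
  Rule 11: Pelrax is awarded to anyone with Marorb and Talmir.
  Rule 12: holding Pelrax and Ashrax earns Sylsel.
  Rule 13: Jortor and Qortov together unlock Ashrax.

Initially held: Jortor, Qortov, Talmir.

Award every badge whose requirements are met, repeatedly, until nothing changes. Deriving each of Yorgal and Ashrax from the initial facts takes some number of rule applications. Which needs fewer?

Ashrax: With Jortor and Qortov, Ashrax is earned (Rule 13). [1 rule application]
Yorgal: With Jortor and Qortov, Ashrax is earned (Rule 13). With Qortov and Ashrax, Venorb is earned (Rule 5). With Talmir, Qortov, and Venorb, Marorb is earned (Rule 2). With Marorb and Talmir, Pelrax is earned (Rule 11). With Venorb and Marorb, Xanumb is earned (Rule 8). With Xanumb and Pelrax, Zorhal is earned (Rule 7). With Zorhal and Ashrax, Yorgal is earned (Rule 1). [7 rule applications]
Ashrax needs fewer.

Ashrax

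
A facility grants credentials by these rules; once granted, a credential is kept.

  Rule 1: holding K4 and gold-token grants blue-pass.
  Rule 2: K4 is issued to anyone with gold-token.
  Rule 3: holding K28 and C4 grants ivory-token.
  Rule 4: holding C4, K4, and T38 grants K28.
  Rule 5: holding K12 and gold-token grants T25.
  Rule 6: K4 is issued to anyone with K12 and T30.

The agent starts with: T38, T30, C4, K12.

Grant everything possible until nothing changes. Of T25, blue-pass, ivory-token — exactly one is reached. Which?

ivory-token

Holding K12 and T30 grants K4 (Rule 6).
Holding C4, K4, and T38 grants K28 (Rule 4).
Holding K28 and C4 grants ivory-token (Rule 3).
T25 would need K12 and gold-token (Rule 5), but gold-token is never granted. blue-pass would need K4 and gold-token (Rule 1), but gold-token is never granted.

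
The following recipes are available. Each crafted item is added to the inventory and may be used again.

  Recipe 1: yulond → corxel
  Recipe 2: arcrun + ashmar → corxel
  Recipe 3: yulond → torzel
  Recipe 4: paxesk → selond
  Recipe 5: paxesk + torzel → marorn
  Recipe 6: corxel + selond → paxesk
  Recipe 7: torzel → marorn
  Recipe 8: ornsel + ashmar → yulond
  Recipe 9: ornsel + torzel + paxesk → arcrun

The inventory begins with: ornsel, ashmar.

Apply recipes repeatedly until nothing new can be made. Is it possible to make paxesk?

No

paxesk would need corxel and selond (Recipe 6), but selond is never obtained.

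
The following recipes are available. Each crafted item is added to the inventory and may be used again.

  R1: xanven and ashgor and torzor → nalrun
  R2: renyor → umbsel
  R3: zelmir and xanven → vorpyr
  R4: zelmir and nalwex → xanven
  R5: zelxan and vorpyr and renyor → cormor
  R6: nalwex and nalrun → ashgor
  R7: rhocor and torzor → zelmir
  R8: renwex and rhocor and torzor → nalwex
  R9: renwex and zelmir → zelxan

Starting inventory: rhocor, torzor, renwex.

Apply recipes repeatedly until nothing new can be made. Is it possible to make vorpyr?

Yes

Using R8, renwex, rhocor, and torzor make nalwex.
Using R7, rhocor and torzor make zelmir.
Using R4, zelmir and nalwex make xanven.
zelmir and xanven → vorpyr (R3).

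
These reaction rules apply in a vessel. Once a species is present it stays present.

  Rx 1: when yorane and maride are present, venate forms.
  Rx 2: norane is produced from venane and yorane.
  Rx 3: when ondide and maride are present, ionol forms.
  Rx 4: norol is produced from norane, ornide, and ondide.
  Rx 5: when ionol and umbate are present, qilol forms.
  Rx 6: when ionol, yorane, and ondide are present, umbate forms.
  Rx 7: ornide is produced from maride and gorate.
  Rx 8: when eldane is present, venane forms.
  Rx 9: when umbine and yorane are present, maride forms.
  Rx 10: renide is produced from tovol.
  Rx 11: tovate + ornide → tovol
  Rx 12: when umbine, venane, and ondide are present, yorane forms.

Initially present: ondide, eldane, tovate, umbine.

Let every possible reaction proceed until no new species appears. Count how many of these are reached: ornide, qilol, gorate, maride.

2

eldane present → venane forms (Rx 8).
umbine, venane, and ondide present → yorane forms (Rx 12).
umbine and yorane present → maride forms (Rx 9).
ondide and maride present → ionol forms (Rx 3).
ionol, yorane, and ondide present → umbate forms (Rx 6).
ionol and umbate present → qilol forms (Rx 5).
ornide would need maride and gorate (Rx 7), but gorate never forms.
qilol: reached.
No rule produces gorate, and it is not given.
maride: reached.
Reached: qilol and maride — 2 of the 4.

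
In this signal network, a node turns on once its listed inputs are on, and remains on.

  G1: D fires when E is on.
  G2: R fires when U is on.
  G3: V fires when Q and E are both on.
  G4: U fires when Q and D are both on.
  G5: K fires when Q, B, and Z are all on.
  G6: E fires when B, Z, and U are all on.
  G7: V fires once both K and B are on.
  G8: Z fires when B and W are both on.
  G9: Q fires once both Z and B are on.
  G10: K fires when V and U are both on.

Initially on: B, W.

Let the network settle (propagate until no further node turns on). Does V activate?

B and W are on, so Z fires (G8).
G9: Z and B on → Q on.
Q, B, and Z are on, so K fires (G5).
G7: K and B on → V on.

Yes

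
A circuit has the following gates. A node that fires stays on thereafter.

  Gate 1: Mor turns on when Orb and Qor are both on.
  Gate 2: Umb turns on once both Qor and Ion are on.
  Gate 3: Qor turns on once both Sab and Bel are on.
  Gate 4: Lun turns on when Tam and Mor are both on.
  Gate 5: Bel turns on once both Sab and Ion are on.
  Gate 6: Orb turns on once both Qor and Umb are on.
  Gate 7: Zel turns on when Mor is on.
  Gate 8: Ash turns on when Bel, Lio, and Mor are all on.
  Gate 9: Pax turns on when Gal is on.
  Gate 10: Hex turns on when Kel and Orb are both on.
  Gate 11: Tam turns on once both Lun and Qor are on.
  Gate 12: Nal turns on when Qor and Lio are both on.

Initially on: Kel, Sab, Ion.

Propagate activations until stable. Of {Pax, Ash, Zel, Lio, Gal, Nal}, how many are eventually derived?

1

Sab and Ion are on, so Bel turns on (Gate 5).
Gate 3: Sab and Bel on → Qor on.
Gate 2: Qor and Ion on → Umb on.
Qor and Umb are on, so Orb turns on (Gate 6).
Orb and Qor are on, so Mor turns on (Gate 1).
Mor is on, so Zel turns on (Gate 7).
Pax would need Gal (Gate 9), but Gal never turns on.
Ash would need Bel, Lio, and Mor (Gate 8), but Lio never turns on.
Zel: reached.
No rule produces Lio, and it is not given.
No rule produces Gal, and it is not given.
Nal would need Qor and Lio (Gate 12), but Lio never turns on.
Reached: Zel — 1 of the 6.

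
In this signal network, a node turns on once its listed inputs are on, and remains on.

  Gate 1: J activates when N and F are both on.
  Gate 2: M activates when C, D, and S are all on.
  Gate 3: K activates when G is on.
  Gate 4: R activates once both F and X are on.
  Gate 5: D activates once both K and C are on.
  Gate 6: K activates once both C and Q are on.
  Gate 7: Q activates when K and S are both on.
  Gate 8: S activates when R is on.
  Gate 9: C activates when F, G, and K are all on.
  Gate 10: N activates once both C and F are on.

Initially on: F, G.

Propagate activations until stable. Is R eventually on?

No

R would need F and X (Gate 4), but X never turns on.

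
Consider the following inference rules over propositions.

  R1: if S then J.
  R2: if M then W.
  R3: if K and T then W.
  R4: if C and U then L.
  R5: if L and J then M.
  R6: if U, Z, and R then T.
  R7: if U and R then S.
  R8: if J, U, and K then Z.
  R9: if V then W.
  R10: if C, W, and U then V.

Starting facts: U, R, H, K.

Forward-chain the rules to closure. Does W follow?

From U and R, R7 gives S.
From S, R1 gives J.
From J, U, and K, R8 gives Z.
From U, Z, and R, R6 gives T.
From K and T, R3 gives W.

Yes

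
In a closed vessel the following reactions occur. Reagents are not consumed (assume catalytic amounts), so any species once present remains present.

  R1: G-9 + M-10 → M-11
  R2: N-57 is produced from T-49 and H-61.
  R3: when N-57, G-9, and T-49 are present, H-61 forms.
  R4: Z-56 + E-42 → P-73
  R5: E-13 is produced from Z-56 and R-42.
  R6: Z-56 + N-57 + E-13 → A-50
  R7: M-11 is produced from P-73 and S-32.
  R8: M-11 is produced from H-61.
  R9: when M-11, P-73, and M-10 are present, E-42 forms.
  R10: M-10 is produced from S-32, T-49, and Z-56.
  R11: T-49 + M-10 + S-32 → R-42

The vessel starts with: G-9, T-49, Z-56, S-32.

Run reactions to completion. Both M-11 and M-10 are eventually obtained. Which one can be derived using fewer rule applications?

M-10

M-10: S-32, T-49, and Z-56 present → M-10 forms (R10). [1 rule application]
M-11: S-32, T-49, and Z-56 present → M-10 forms (R10). G-9 and M-10 present → M-11 forms (R1). [2 rule applications]
M-10 needs fewer.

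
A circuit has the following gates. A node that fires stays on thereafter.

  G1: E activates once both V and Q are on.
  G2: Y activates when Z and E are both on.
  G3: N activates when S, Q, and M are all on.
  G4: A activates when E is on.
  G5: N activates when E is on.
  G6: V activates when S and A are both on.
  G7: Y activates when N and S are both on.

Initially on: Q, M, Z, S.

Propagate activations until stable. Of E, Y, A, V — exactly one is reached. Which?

Y

G3: S, Q, and M on → N on.
N and S are on, so Y activates (G7).
A would need E (G4), but E never turns on. V would need S and A (G6), but A never turns on. E would need V and Q (G1), but V never turns on.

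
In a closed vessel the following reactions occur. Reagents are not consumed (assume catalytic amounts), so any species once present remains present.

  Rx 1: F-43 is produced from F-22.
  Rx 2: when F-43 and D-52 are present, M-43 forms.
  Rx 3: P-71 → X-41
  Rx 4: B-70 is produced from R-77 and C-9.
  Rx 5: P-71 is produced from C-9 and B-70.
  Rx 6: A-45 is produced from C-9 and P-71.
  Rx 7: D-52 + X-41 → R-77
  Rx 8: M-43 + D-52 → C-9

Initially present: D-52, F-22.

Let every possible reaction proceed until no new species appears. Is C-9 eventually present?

F-22 present → F-43 forms (Rx 1).
F-43 and D-52 present → M-43 forms (Rx 2).
M-43 and D-52 present → C-9 forms (Rx 8).

Yes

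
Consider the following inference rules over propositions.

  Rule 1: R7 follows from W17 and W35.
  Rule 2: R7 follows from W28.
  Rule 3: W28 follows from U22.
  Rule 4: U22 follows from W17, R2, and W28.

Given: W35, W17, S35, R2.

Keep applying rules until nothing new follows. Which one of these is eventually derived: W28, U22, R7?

R7

W17 and W35 hold, so R7 follows (Rule 1).
U22 would need W17, R2, and W28 (Rule 4), but W28 is never established. W28 would need U22 (Rule 3), but U22 is never established.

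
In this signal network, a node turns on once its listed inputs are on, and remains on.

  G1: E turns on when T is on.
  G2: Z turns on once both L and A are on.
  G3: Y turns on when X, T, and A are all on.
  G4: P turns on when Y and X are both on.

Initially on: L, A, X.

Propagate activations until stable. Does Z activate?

L and A are on, so Z turns on (G2).

Yes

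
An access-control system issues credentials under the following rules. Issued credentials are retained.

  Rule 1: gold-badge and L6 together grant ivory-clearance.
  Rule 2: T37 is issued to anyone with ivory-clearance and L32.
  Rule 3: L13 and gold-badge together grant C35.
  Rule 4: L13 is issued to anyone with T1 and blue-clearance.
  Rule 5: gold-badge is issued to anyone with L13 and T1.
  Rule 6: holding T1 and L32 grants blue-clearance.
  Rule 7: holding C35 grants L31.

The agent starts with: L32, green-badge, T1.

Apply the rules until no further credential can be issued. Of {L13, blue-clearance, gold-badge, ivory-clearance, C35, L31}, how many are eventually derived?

5

Holding T1 and L32 grants blue-clearance (Rule 6).
Holding T1 and blue-clearance grants L13 (Rule 4).
Holding L13 and T1 grants gold-badge (Rule 5).
Holding L13 and gold-badge grants C35 (Rule 3).
Holding C35 grants L31 (Rule 7).
L13: reached.
blue-clearance: reached.
gold-badge: reached.
ivory-clearance would need gold-badge and L6 (Rule 1), but L6 is never granted.
C35: reached.
L31: reached.
Reached: L13, blue-clearance, gold-badge, C35, and L31 — 5 of the 6.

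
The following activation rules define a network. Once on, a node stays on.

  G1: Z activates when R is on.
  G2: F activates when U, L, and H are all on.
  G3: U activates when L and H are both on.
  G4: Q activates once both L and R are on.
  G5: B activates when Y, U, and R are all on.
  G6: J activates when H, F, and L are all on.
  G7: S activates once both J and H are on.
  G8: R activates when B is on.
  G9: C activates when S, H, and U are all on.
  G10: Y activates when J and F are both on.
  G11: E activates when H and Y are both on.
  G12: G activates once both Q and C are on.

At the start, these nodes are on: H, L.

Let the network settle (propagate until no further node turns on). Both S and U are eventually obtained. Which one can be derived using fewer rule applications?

U: L and H are on, so U activates (G3). [1 rule application]
S: G3: L and H on → U on. G2: U, L, and H on → F on. H, F, and L are on, so J activates (G6). J and H are on, so S activates (G7). [4 rule applications]
U needs fewer.

U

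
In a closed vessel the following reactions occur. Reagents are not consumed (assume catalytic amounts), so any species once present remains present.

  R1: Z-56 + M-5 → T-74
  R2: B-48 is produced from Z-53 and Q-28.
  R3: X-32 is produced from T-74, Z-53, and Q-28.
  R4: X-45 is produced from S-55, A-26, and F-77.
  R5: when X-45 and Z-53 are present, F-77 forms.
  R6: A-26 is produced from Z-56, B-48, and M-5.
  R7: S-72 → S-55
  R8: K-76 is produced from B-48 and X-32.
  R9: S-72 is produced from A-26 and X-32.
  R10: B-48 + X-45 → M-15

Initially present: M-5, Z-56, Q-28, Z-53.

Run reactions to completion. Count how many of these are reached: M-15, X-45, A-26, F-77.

1

Z-53 and Q-28 present → B-48 forms (R2).
Z-56, B-48, and M-5 present → A-26 forms (R6).
M-15 would need B-48 and X-45 (R10), but X-45 never forms.
X-45 would need S-55, A-26, and F-77 (R4), but F-77 never forms.
A-26: reached.
F-77 would need X-45 and Z-53 (R5), but X-45 never forms.
Reached: A-26 — 1 of the 4.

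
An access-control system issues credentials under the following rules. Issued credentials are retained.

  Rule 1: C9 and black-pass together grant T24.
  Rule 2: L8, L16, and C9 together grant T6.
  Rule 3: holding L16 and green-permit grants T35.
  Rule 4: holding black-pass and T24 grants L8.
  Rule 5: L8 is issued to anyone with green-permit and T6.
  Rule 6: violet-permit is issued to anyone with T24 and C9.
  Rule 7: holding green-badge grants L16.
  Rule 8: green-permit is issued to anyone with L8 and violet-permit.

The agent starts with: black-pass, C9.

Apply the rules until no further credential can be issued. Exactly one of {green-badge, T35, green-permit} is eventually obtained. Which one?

green-permit

Holding C9 and black-pass grants T24 (Rule 1).
Holding black-pass and T24 grants L8 (Rule 4).
Holding T24 and C9 grants violet-permit (Rule 6).
Holding L8 and violet-permit grants green-permit (Rule 8).
No rule produces green-badge, and it is not given. T35 would need L16 and green-permit (Rule 3), but L16 is never granted.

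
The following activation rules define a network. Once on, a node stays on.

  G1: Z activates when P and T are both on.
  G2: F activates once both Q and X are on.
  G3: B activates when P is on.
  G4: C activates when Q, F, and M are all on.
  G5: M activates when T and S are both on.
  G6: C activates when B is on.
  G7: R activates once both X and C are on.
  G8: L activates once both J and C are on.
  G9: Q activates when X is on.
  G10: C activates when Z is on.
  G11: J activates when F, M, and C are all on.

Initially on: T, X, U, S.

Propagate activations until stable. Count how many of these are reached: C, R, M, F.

4

G5: T and S on → M on.
X is on, so Q activates (G9).
Q and X are on, so F activates (G2).
Q, F, and M are on, so C activates (G4).
X and C are on, so R activates (G7).
C: reached.
R: reached.
M: reached.
F: reached.
All 4 are reached.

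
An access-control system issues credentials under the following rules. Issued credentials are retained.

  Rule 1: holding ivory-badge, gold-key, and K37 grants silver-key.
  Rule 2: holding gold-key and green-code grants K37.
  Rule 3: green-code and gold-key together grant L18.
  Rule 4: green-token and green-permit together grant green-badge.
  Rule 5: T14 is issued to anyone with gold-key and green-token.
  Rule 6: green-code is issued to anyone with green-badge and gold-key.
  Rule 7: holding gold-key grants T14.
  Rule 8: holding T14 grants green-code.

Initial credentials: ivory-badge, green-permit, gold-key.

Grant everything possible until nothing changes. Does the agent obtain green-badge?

green-badge would need green-token and green-permit (Rule 4), but green-token is never granted.

No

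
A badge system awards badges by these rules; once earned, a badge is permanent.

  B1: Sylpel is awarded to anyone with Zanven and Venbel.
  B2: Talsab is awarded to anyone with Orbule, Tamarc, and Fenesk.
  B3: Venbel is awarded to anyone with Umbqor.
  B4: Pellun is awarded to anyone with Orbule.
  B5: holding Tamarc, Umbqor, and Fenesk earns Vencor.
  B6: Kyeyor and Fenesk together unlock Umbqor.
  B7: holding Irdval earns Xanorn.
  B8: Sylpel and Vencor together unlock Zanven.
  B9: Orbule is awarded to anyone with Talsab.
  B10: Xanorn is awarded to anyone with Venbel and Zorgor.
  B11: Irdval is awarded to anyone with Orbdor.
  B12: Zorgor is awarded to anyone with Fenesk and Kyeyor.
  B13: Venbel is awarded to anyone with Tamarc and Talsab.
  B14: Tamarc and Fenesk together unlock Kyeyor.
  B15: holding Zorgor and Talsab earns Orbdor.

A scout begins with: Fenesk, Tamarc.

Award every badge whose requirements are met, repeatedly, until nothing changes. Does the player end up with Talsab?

Talsab would need Orbule, Tamarc, and Fenesk (B2), but Orbule is never earned.

No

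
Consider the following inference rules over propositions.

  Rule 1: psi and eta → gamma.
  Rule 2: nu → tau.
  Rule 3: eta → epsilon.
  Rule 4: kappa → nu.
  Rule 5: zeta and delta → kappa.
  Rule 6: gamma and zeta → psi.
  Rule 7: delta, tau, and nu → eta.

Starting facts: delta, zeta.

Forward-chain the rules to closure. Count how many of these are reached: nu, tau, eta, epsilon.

4

zeta and delta hold, so kappa follows (Rule 5).
kappa holds, so nu follows (Rule 4).
From nu, Rule 2 gives tau.
delta, tau, and nu hold, so eta follows (Rule 7).
From eta, Rule 3 gives epsilon.
nu: reached.
tau: reached.
eta: reached.
epsilon: reached.
All 4 are reached.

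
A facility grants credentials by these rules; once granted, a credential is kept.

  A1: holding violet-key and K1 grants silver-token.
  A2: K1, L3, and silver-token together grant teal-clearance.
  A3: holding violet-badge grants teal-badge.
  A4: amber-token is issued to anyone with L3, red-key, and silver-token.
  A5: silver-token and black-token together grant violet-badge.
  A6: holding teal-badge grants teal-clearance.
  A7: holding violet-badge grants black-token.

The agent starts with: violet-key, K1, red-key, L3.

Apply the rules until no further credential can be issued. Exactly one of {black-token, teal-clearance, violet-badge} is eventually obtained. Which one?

Holding violet-key and K1 grants silver-token (A1).
Holding K1, L3, and silver-token grants teal-clearance (A2).
violet-badge would need silver-token and black-token (A5), but black-token is never granted. black-token would need violet-badge (A7), but violet-badge is never granted.

teal-clearance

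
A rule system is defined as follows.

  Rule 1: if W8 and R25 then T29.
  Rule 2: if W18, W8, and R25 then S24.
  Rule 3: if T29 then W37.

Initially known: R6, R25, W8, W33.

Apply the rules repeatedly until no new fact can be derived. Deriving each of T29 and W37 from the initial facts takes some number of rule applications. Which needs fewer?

T29

T29: From W8 and R25, Rule 1 gives T29. [1 rule application]
W37: W8 and R25 hold, so T29 follows (Rule 1). T29 holds, so W37 follows (Rule 3). [2 rule applications]
T29 needs fewer.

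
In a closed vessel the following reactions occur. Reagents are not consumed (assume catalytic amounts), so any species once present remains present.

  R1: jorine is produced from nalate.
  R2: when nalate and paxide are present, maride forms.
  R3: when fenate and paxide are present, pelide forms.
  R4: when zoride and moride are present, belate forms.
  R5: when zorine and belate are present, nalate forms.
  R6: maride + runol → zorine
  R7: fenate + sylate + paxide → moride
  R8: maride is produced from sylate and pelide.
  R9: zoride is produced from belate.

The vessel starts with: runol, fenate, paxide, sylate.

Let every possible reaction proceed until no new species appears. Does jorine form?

No

jorine would need nalate (R1), but nalate never forms.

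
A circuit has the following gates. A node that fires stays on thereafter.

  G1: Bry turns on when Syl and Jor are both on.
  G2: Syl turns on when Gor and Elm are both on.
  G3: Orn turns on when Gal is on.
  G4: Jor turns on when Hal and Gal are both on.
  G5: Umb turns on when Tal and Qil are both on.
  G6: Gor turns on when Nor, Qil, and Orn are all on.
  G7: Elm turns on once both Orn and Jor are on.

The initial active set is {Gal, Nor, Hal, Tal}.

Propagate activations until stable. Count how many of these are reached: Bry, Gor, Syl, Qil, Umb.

Bry would need Syl and Jor (G1), but Syl never turns on.
Gor would need Nor, Qil, and Orn (G6), but Qil never turns on.
Syl would need Gor and Elm (G2), but Gor never turns on.
No rule produces Qil, and it is not given.
Umb would need Tal and Qil (G5), but Qil never turns on.
None of the 5 are reached.

0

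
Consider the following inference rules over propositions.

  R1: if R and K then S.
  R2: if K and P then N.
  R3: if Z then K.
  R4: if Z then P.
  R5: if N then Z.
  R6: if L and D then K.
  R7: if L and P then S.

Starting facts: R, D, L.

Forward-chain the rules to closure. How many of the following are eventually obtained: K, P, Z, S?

2

L and D hold, so K follows (R6).
R and K hold, so S follows (R1).
K: reached.
P would need Z (R4), but Z is never established.
Z would need N (R5), but N is never established.
S: reached.
Reached: K and S — 2 of the 4.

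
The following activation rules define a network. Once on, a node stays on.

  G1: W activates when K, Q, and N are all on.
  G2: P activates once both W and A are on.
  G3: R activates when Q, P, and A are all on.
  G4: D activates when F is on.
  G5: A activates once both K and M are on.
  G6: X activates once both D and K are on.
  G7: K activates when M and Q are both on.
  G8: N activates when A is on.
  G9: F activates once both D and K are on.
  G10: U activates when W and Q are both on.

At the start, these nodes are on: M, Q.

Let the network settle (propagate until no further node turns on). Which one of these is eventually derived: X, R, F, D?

R

M and Q are on, so K activates (G7).
K and M are on, so A activates (G5).
A is on, so N activates (G8).
G1: K, Q, and N on → W on.
G2: W and A on → P on.
G3: Q, P, and A on → R on.
X would need D and K (G6), but D never turns on. D would need F (G4), but F never turns on. F would need D and K (G9), but D never turns on.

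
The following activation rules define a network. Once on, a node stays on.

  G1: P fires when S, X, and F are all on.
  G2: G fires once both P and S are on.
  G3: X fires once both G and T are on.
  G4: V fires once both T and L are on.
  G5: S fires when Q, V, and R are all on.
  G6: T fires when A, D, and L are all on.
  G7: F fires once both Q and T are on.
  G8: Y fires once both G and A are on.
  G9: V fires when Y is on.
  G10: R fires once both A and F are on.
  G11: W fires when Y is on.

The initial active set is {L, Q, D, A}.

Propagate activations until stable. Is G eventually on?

No

G would need P and S (G2), but P never turns on.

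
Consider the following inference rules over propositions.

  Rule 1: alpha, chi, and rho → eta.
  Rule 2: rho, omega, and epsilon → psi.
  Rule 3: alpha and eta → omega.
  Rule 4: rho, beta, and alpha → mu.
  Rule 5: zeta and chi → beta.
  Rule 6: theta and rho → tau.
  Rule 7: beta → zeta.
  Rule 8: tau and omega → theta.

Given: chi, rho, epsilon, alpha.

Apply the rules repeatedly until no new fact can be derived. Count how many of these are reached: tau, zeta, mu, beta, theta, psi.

From alpha, chi, and rho, Rule 1 gives eta.
From alpha and eta, Rule 3 gives omega.
From rho, omega, and epsilon, Rule 2 gives psi.
tau would need theta and rho (Rule 6), but theta is never established.
zeta would need beta (Rule 7), but beta is never established.
mu would need rho, beta, and alpha (Rule 4), but beta is never established.
beta would need zeta and chi (Rule 5), but zeta is never established.
theta would need tau and omega (Rule 8), but tau is never established.
psi: reached.
Reached: psi — 1 of the 6.

1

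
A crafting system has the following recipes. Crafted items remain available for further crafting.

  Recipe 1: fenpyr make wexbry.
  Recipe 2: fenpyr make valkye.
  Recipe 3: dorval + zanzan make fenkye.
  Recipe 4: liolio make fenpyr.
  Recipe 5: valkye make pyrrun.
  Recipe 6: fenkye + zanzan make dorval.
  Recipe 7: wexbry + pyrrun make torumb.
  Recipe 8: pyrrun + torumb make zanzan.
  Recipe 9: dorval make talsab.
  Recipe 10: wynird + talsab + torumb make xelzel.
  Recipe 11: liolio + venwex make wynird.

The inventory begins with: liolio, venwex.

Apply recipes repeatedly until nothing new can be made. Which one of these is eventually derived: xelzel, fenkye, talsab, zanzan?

zanzan

Using Recipe 4, liolio makes fenpyr.
fenpyr → valkye (Recipe 2).
Using Recipe 1, fenpyr makes wexbry.
Using Recipe 5, valkye makes pyrrun.
Using Recipe 7, wexbry and pyrrun make torumb.
Using Recipe 8, pyrrun and torumb make zanzan.
fenkye would need dorval and zanzan (Recipe 3), but dorval is never obtained. xelzel would need wynird, talsab, and torumb (Recipe 10), but talsab is never obtained. talsab would need dorval (Recipe 9), but dorval is never obtained.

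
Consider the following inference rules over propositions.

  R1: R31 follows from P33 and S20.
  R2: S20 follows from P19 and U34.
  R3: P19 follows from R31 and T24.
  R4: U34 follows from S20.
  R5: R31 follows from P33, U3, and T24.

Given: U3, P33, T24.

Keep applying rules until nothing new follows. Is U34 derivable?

U34 would need S20 (R4), but S20 is never established.

No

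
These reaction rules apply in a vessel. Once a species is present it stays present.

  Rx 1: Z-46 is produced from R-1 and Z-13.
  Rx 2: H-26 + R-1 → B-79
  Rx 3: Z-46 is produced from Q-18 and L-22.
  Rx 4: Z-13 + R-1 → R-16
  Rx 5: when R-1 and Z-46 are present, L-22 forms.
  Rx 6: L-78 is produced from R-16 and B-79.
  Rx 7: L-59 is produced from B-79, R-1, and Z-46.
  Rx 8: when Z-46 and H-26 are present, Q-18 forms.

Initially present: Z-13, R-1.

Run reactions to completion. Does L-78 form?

No

L-78 would need R-16 and B-79 (Rx 6), but B-79 never forms.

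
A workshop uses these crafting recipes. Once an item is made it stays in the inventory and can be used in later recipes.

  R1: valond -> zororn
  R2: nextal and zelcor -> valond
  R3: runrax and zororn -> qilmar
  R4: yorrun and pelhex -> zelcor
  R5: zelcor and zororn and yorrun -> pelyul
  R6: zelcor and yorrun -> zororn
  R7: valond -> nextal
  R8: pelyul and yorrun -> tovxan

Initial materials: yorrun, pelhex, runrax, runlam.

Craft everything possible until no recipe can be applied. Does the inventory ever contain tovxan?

yorrun and pelhex -> zelcor (R4).
Using R6, zelcor and yorrun make zororn.
Using R5, zelcor, zororn, and yorrun make pelyul.
pelyul and yorrun -> tovxan (R8).

Yes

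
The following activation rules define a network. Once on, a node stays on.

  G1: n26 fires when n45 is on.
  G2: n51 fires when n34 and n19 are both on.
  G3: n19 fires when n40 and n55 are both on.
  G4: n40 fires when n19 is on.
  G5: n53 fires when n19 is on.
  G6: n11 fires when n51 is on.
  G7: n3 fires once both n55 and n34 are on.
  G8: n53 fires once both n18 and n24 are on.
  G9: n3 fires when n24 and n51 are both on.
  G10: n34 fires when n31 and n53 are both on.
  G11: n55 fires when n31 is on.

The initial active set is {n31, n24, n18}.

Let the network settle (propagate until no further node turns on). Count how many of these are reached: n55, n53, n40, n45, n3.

G11: n31 on → n55 on.
n18 and n24 are on, so n53 fires (G8).
n31 and n53 are on, so n34 fires (G10).
n55 and n34 are on, so n3 fires (G7).
n55: reached.
n53: reached.
n40 would need n19 (G4), but n19 never turns on.
No rule produces n45, and it is not given.
n3: reached.
Reached: n55, n53, and n3 — 3 of the 5.

3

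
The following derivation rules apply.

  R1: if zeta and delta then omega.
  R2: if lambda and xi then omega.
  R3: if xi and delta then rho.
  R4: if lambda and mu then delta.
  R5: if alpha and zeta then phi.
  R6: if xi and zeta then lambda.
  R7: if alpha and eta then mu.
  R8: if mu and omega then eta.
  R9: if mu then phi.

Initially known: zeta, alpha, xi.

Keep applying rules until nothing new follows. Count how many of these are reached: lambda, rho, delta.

1

xi and zeta hold, so lambda follows (R6).
lambda: reached.
rho would need xi and delta (R3), but delta is never established.
delta would need lambda and mu (R4), but mu is never established.
Reached: lambda — 1 of the 3.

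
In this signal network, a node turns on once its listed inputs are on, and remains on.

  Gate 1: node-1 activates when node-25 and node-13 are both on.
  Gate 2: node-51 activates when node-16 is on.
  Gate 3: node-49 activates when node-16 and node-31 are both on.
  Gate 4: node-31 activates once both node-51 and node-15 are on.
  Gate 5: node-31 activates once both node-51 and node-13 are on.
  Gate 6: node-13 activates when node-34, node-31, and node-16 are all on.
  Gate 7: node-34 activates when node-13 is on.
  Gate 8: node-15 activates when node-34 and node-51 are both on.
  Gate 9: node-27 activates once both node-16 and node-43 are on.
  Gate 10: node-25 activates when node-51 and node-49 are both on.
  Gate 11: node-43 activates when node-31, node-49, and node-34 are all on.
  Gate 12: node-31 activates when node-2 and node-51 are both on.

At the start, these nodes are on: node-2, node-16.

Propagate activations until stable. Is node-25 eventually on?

node-16 is on, so node-51 activates (Gate 2).
Gate 12: node-2 and node-51 on → node-31 on.
Gate 3: node-16 and node-31 on → node-49 on.
node-51 and node-49 are on, so node-25 activates (Gate 10).

Yes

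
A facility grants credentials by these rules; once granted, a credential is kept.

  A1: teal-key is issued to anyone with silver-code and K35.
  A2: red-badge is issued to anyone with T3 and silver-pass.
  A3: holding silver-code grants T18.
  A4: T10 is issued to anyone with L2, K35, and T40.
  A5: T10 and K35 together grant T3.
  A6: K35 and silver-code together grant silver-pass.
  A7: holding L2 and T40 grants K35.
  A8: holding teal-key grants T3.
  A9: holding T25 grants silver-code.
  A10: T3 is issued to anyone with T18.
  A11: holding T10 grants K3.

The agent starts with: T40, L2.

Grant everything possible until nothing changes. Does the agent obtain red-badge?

No

red-badge would need T3 and silver-pass (A2), but silver-pass is never granted.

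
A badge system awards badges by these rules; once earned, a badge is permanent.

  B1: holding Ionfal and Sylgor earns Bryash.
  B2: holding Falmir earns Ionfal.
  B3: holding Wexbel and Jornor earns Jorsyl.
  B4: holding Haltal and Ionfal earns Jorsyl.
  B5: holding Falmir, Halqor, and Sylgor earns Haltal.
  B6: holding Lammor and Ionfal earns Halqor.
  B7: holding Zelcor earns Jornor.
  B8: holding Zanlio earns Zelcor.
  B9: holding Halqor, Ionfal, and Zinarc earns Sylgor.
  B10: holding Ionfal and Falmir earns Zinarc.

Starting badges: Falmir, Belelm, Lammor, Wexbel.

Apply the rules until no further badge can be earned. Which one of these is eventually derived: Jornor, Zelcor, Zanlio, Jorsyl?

With Falmir, Ionfal is earned (B2).
With Lammor and Ionfal, Halqor is earned (B6).
With Ionfal and Falmir, Zinarc is earned (B10).
With Halqor, Ionfal, and Zinarc, Sylgor is earned (B9).
With Falmir, Halqor, and Sylgor, Haltal is earned (B5).
With Haltal and Ionfal, Jorsyl is earned (B4).
No rule produces Zanlio, and it is not given. Jornor would need Zelcor (B7), but Zelcor is never earned. Zelcor would need Zanlio (B8), but Zanlio is never earned.

Jorsyl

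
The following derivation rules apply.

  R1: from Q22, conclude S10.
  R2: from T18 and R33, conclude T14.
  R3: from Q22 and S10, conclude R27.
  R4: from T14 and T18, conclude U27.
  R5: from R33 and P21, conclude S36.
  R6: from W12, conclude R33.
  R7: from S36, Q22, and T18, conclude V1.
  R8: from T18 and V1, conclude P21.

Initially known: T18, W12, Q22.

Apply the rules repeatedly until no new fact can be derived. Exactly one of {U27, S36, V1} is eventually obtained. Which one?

W12 holds, so R33 follows (R6).
T18 and R33 hold, so T14 follows (R2).
From T14 and T18, R4 gives U27.
V1 would need S36, Q22, and T18 (R7), but S36 is never established. S36 would need R33 and P21 (R5), but P21 is never established.

U27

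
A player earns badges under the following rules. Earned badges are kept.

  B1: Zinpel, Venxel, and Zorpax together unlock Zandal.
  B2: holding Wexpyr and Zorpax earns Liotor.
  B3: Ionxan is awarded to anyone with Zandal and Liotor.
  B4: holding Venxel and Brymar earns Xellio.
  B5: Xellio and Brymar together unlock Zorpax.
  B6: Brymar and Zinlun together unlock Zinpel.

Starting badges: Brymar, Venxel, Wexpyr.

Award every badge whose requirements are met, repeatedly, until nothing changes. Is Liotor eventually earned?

With Venxel and Brymar, Xellio is earned (B4).
With Xellio and Brymar, Zorpax is earned (B5).
With Wexpyr and Zorpax, Liotor is earned (B2).

Yes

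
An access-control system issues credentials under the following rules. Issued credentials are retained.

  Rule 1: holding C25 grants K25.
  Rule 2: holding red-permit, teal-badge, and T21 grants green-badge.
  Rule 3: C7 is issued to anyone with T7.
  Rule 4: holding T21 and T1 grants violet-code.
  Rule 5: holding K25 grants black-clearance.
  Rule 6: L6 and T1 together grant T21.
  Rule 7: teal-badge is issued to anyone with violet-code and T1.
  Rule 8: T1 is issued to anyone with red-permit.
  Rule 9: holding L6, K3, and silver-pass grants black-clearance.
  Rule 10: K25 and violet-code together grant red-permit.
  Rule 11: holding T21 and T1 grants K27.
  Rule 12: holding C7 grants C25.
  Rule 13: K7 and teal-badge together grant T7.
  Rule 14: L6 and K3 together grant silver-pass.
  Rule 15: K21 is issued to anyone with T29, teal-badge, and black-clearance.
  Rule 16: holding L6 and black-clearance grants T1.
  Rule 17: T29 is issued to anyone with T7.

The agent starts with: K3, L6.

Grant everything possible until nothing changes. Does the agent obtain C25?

No

C25 would need C7 (Rule 12), but C7 is never granted.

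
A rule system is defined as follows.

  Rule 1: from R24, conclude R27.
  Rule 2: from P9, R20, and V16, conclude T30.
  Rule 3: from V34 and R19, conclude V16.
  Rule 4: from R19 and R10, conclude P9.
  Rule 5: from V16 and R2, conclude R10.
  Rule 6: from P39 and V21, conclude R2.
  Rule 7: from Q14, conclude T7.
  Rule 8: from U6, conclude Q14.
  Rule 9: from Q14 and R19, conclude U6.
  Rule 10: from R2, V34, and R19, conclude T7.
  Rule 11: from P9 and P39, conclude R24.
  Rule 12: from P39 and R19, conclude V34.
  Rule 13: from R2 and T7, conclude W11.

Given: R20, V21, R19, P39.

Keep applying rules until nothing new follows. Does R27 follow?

From P39 and V21, Rule 6 gives R2.
From P39 and R19, Rule 12 gives V34.
From V34 and R19, Rule 3 gives V16.
V16 and R2 hold, so R10 follows (Rule 5).
From R19 and R10, Rule 4 gives P9.
P9 and P39 hold, so R24 follows (Rule 11).
R24 holds, so R27 follows (Rule 1).

Yes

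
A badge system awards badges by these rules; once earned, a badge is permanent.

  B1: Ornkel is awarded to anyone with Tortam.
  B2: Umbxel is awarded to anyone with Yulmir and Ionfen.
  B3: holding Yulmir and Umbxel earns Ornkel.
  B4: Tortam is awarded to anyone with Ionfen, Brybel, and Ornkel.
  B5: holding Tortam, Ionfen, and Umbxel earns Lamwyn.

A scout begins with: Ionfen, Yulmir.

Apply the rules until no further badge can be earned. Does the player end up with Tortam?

No

Tortam would need Ionfen, Brybel, and Ornkel (B4), but Brybel is never earned.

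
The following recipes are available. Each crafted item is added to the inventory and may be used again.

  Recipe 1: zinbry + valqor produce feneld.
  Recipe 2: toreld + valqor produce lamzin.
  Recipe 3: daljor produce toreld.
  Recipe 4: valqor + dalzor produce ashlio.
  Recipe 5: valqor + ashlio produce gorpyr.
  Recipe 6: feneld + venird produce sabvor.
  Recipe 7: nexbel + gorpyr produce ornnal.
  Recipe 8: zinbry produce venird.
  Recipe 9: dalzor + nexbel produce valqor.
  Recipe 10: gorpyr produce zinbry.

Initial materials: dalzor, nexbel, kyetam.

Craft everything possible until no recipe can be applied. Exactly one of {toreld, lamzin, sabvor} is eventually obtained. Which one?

dalzor + nexbel → valqor (Recipe 9).
Using Recipe 4, valqor and dalzor make ashlio.
valqor + ashlio → gorpyr (Recipe 5).
Using Recipe 10, gorpyr makes zinbry.
zinbry + valqor → feneld (Recipe 1).
Using Recipe 8, zinbry makes venird.
Using Recipe 6, feneld and venird make sabvor.
toreld would need daljor (Recipe 3), but daljor is never obtained. lamzin would need toreld and valqor (Recipe 2), but toreld is never obtained.

sabvor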